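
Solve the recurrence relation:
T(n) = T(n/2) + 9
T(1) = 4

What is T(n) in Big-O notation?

Each step divides n by 2 and adds 9. After log_2(n) steps we reach T(1)=4. So T(n) = 9·log_2(n) + 4 = O(log n).

Answer: O(log n)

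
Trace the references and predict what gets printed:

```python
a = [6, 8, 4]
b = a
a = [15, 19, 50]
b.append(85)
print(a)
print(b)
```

Key concept: rebinding vs mutation: a is rebound to a new list, b still points at the original.
Step by step:
`a = [6, 8, 4]` → a = [6, 8, 4]
`b = a` → b = [6, 8, 4] (same object as a)
`a = [15, 19, 50]` → a = [15, 19, 50]
`b.append(85)` → b = [6, 8, 4, 85]
`print(a)` → prints [15, 19, 50]
`print(b)` → prints [6, 8, 4, 85]

Answer:
[15, 19, 50]
[6, 8, 4, 85]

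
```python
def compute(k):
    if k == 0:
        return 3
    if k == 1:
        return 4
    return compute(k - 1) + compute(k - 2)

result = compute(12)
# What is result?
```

Build up from base cases: compute(0)=3, compute(1)=4, compute(2)=7, compute(3)=11, compute(4)=18, compute(5)=29, compute(6)=47, ..., compute(12)=843

Answer: 843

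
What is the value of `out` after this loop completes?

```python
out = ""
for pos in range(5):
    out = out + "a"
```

Repeat 'a' 5 times
`out` takes the values: "" → "a" → "aa" → "aaa" → "aaaa" → "aaaaa"

Answer: "aaaaa"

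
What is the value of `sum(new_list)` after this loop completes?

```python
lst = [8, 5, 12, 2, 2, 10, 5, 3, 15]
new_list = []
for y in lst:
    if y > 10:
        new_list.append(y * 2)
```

Sum of doubled values > 10
`new_list` takes the values: [] → [24] → [24, 30]
So `sum(new_list)` = 54

Answer: 54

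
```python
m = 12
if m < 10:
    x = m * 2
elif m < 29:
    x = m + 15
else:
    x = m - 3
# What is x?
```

Trace:
`m = 12` → m = 12
`if m < 10: ...` → m < 10 is False, m < 29 is True → x = 27
So x = 27

Answer: 27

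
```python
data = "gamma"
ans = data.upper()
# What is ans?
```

Trace:
`data = "gamma"` → data = 'gamma'
`ans = data.upper()` → ans = 'GAMMA'
So ans = 'GAMMA'

Answer: 'GAMMA'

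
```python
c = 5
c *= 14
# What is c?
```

Trace:
`c = 5` → c = 5
`c *= 14` → c = 70
So c = 70

Answer: 70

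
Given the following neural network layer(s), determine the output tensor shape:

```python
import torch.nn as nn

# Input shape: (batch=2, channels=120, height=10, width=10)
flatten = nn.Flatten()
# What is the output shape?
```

Input: (2, 120, 10, 10) -> Output: (2, 12000)

Answer: (2, 12000)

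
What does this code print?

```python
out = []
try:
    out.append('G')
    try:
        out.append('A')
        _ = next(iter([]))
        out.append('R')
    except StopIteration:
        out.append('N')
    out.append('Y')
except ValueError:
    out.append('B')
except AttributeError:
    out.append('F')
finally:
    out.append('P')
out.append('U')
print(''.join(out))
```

Execution trace: 'G' (try body) → 'A' (inner try body) → 'N' (inner except StopIteration) → 'Y' (try body, no exception) → 'P' (finally) → 'U' (after the try/except). Output: GANYPU

Answer: GANYPU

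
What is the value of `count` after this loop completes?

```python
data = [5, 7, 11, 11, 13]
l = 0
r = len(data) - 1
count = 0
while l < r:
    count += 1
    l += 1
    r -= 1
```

Iterations until pointers meet (list length 5)
`count` takes the values: 0 → 1 → 2

Answer: 2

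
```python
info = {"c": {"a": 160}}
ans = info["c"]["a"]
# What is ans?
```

Trace:
`info = {"c": {"a": 160}}` → info = {'c': {'a': 160}}
`ans = info["c"]["a"]` → ans = 160
So ans = 160

Answer: 160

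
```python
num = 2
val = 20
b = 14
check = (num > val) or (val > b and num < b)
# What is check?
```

Trace:
`num = 2` → num = 2
`val = 20` → val = 20
`b = 14` → b = 14
`check = (num > val) or (val > b and num < b)` → check = True
So check = True

Answer: True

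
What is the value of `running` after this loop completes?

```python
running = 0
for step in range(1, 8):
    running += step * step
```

Sum of squares 1² to 7² = 140
`running` takes the values: 0 → 1 → 5 → 14 → 30 → 55 → 91 → 140

Answer: 140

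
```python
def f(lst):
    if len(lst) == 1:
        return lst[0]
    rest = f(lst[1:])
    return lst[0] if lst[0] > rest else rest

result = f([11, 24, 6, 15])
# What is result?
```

Recursive max over [11, 24, 6, 15] = 24

Answer: 24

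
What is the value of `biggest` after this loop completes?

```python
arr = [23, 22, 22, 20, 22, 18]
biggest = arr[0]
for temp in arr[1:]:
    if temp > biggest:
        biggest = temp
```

Maximum of [23, 22, 22, 20, 22, 18]
`biggest` takes the values: 23

Answer: 23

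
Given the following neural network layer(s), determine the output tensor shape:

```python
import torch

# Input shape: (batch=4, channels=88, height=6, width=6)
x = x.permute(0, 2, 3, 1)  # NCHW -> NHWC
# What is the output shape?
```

Input: (4, 88, 6, 6) -> Output: (4, 6, 6, 88)

Answer: (4, 6, 6, 88)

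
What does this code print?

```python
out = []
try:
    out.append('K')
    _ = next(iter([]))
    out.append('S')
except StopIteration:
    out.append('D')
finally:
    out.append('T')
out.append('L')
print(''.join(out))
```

Execution trace: 'K' (try body) → 'D' (except StopIteration) → 'T' (finally) → 'L' (after the try/except). Output: KDTL

Answer: KDTL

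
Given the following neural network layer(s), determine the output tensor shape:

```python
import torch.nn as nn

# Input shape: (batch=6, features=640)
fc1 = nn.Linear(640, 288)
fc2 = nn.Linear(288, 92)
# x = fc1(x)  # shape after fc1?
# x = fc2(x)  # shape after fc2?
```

Input: (6, 640) -> after fc1: (6, 288) -> Output: (6, 92)

Answer: (6, 92)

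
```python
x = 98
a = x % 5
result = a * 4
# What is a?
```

Trace:
`x = 98` → x = 98
`a = x % 5` → a = 3
`result = a * 4` → result = 12
So a = 3

Answer: 3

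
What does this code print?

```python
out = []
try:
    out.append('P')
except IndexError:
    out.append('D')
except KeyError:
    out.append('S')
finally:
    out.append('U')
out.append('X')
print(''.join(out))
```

Execution trace: 'P' (try body, no exception) → 'U' (finally) → 'X' (after the try/except). Output: PUX

Answer: PUX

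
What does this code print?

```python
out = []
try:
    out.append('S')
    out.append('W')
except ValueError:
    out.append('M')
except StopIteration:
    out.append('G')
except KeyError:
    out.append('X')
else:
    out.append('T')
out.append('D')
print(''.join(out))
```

Execution trace: 'S' (try body) → 'W' (try body, no exception) → 'T' (else) → 'D' (after the try/except). Output: SWTD

Answer: SWTD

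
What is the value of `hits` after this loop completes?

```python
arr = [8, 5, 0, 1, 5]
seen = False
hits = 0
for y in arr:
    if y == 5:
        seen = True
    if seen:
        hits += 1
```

Count elements after first 5 in [8, 5, 0, 1, 5]
`hits` takes the values: 0 → 1 → 2 → 3 → 4

Answer: 4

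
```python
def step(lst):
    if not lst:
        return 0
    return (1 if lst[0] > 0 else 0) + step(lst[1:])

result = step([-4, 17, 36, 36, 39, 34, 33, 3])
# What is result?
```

Count of positive elements in [-4, 17, 36, 36, 39, 34, 33, 3] = 7

Answer: 7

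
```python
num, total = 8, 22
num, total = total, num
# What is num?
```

Trace:
`num, total = 8, 22` → num = 8; total = 22
`num, total = total, num` → num = 22; total = 8
So num = 22

Answer: 22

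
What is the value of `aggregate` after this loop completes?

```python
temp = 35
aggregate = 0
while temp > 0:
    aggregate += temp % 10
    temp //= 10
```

Sum digits of 35
`aggregate` takes the values: 0 → 5 → 8

Answer: 8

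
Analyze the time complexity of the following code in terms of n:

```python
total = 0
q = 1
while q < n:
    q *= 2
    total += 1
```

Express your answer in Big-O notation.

Each loop level contributes: log n. Multiplying the contributions gives O(log n).

Answer: O(log n)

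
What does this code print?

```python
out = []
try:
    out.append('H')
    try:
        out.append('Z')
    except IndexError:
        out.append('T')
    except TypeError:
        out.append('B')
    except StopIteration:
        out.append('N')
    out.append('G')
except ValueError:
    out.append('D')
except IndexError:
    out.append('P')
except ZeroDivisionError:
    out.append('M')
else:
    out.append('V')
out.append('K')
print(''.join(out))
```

Execution trace: 'H' (try body) → 'Z' (inner try body, no exception) → 'G' (try body, no exception) → 'V' (else) → 'K' (after the try/except). Output: HZGVK

Answer: HZGVK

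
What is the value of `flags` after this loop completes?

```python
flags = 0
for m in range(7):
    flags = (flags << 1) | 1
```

Build 7 consecutive 1-bits: 0b1111111
`flags` takes the values: 0 → 1 → 3 → 7 → 15 → 31 → 63 → 127

Answer: 127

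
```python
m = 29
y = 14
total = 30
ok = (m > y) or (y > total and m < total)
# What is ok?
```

Trace:
`m = 29` → m = 29
`y = 14` → y = 14
`total = 30` → total = 30
`ok = (m > y) or (y > total and m < total)` → ok = True
So ok = True

Answer: True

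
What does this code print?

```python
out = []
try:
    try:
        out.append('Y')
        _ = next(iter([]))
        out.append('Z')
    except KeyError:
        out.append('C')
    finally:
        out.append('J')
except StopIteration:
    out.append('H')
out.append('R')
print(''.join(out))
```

Execution trace: 'Y' (try body) → 'J' (finally) → 'H' (outer except StopIteration) → 'R' (after the try/except). Output: YJHR

Answer: YJHR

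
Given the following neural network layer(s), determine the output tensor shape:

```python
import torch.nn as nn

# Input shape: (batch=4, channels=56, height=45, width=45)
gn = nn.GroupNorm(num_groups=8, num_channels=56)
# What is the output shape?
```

Input: (4, 56, 45, 45) -> Output: (4, 56, 45, 45)

Answer: (4, 56, 45, 45)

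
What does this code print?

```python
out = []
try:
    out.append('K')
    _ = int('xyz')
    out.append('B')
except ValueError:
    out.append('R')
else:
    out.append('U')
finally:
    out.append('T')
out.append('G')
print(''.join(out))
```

Execution trace: 'K' (try body) → 'R' (except ValueError) → 'T' (finally) → 'G' (after the try/except). Output: KRTG

Answer: KRTG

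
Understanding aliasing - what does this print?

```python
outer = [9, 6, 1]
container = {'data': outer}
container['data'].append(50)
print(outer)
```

Key concept: dict holds reference to list.
Step by step:
`outer = [9, 6, 1]` → outer = [9, 6, 1]
`container = {'data': outer}` → container = {'data': [9, 6, 1]}
`container['data'].append(50)` → outer = [9, 6, 1, 50]; container = {'data': [9, 6, 1, 50]}
`print(outer)` → prints [9, 6, 1, 50]

Answer: [9, 6, 1, 50]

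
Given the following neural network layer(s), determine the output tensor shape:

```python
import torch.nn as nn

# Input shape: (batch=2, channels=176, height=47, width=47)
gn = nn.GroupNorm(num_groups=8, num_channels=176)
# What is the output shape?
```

Input: (2, 176, 47, 47) -> Output: (2, 176, 47, 47)

Answer: (2, 176, 47, 47)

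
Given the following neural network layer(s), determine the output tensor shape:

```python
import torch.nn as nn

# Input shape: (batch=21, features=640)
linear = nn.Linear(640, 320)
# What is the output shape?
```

Input: (21, 640) -> Output: (21, 320)

Answer: (21, 320)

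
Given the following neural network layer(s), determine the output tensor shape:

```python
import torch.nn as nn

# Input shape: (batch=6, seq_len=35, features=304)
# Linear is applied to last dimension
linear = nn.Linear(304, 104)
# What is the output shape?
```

Input: (6, 35, 304) -> Output: (6, 35, 104)

Answer: (6, 35, 104)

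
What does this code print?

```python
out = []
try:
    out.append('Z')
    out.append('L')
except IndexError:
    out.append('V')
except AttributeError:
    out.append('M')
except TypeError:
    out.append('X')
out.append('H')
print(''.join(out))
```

Execution trace: 'Z' (try body) → 'L' (try body, no exception) → 'H' (after the try/except). Output: ZLH

Answer: ZLH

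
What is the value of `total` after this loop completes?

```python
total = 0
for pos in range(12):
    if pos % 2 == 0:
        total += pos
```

Sum of even numbers 0 to 11
`total` takes the values: 0 → 2 → 6 → 12 → 20 → 30

Answer: 30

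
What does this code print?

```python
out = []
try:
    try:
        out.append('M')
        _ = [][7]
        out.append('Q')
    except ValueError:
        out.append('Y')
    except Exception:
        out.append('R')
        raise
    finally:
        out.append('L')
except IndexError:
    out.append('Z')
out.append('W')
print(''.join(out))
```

Execution trace: 'M' (try body) → 'R' (except Exception) → 'L' (finally) → 'Z' (outer except IndexError) → 'W' (after the try/except). Output: MRLZW

Answer: MRLZW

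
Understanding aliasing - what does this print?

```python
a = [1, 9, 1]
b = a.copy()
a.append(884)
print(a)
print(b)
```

Key concept: list.copy() creates independent copy.
Step by step:
`a = [1, 9, 1]` → a = [1, 9, 1]
`b = a.copy()` → b = [1, 9, 1]
`a.append(884)` → a = [1, 9, 1, 884]
`print(a)` → prints [1, 9, 1, 884]
`print(b)` → prints [1, 9, 1]

Answer:
[1, 9, 1, 884]
[1, 9, 1]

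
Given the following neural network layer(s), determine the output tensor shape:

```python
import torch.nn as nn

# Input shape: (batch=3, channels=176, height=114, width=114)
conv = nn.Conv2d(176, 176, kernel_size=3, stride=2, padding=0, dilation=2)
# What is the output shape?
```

Input: (3, 176, 114, 114) -> Output: (3, 176, 55, 55)

Answer: (3, 176, 55, 55)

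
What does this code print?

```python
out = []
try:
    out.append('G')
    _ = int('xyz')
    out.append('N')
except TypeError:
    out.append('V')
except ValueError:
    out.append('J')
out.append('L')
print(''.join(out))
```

Execution trace: 'G' (try body) → 'J' (except ValueError) → 'L' (after the try/except). Output: GJL

Answer: GJL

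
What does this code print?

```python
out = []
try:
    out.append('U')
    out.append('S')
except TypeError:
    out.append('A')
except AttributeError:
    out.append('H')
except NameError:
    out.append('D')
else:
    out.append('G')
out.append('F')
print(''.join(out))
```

Execution trace: 'U' (try body) → 'S' (try body, no exception) → 'G' (else) → 'F' (after the try/except). Output: USGF

Answer: USGF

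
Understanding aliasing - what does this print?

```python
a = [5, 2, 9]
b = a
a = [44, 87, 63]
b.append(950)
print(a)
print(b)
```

Key concept: rebinding vs mutation: a is rebound to a new list, b still points at the original.
Step by step:
`a = [5, 2, 9]` → a = [5, 2, 9]
`b = a` → b = [5, 2, 9] (same object as a)
`a = [44, 87, 63]` → a = [44, 87, 63]
`b.append(950)` → b = [5, 2, 9, 950]
`print(a)` → prints [44, 87, 63]
`print(b)` → prints [5, 2, 9, 950]

Answer:
[44, 87, 63]
[5, 2, 9, 950]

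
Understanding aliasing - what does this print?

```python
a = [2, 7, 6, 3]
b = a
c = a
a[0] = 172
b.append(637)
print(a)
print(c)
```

Key concept: multiple aliases.
Step by step:
`a = [2, 7, 6, 3]` → a = [2, 7, 6, 3]
`b = a` → b = [2, 7, 6, 3] (same object as a)
`c = a` → c = [2, 7, 6, 3] (same object as a, b)
`a[0] = 172` → a = [172, 7, 6, 3] (same object as b, c); b = [172, 7, 6, 3] (same object as a, c); c = [172, 7, 6, 3] (same object as a, b)
`b.append(637)` → a = [172, 7, 6, 3, 637] (same object as b, c); b = [172, 7, 6, 3, 637] (same object as a, c); c = [172, 7, 6, 3, 637] (same object as a, b)
`print(a)` → prints [172, 7, 6, 3, 637]
`print(c)` → prints [172, 7, 6, 3, 637]

Answer:
[172, 7, 6, 3, 637]
[172, 7, 6, 3, 637]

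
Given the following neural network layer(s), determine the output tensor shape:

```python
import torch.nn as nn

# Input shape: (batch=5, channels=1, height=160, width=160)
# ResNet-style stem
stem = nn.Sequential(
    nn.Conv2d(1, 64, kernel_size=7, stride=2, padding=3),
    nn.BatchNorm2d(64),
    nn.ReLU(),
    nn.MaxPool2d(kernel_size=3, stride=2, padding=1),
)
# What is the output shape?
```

Input: (5, 1, 160, 160) -> after Conv2d 7x7 stride=2: (5, 64, 80, 80) -> Output: (5, 64, 40, 40)

Answer: (5, 64, 40, 40)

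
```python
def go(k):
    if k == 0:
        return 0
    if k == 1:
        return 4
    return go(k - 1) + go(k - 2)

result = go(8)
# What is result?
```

Build up from base cases: go(0)=0, go(1)=4, go(2)=4, go(3)=8, go(4)=12, go(5)=20, go(6)=32, ..., go(8)=84

Answer: 84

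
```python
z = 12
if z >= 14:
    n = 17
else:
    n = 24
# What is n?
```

Trace:
`z = 12` → z = 12
`if z >= 14: ...` → z >= 14 is False, take else branch → n = 24
So n = 24

Answer: 24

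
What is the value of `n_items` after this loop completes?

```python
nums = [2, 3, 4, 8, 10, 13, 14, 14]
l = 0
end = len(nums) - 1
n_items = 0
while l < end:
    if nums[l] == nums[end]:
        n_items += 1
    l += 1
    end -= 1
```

Count matching pairs from ends
`n_items` takes the values: 0

Answer: 0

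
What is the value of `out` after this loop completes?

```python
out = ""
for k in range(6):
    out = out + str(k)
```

Concatenate digits 0 to 5
`out` takes the values: "" → "0" → "01" → "012" → "0123" → "01234" → "012345"

Answer: "012345"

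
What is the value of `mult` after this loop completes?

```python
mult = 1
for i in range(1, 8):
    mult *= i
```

7! = 5040
`mult` takes the values: 1 → 2 → 6 → 24 → 120 → 720 → 5040

Answer: 5040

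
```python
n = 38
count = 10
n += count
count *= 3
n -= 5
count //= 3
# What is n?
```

Trace:
`n = 38` → n = 38
`count = 10` → count = 10
`n += count` → n = 48
`count *= 3` → count = 30
`n -= 5` → n = 43
`count //= 3` → count = 10
So n = 43

Answer: 43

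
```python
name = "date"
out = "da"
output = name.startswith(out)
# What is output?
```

Trace:
`name = "date"` → name = 'date'
`out = "da"` → out = 'da'
`output = name.startswith(out)` → output = True
So output = True

Answer: True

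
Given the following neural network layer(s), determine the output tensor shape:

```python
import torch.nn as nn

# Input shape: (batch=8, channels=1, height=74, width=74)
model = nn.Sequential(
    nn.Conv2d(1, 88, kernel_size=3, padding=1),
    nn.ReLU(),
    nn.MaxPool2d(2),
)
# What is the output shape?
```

Input: (8, 1, 74, 74) -> after Conv2d: (8, 88, 74, 74) -> after ReLU: (8, 88, 74, 74) -> Output: (8, 88, 37, 37)

Answer: (8, 88, 37, 37)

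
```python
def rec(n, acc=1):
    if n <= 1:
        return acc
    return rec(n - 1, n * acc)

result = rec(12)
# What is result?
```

Accumulator trace (n, acc): (12, 1) -> (11, 12) -> (10, 132) -> (9, 1320) -> (8, 11880) -> (7, 95040) -> (6, 665280) -> (5, 3991680) -> (4, 19958400) -> (3, 79833600) -> (2, 239500800) -> (1, 479001600) -> return 479001600

Answer: 479001600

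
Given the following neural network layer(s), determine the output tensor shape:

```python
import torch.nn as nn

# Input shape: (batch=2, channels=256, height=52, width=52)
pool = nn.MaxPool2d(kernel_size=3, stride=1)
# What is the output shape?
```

Input: (2, 256, 52, 52) -> Output: (2, 256, 50, 50)

Answer: (2, 256, 50, 50)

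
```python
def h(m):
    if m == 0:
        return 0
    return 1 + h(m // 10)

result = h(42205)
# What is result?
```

Count of digits of 42205: 5

Answer: 5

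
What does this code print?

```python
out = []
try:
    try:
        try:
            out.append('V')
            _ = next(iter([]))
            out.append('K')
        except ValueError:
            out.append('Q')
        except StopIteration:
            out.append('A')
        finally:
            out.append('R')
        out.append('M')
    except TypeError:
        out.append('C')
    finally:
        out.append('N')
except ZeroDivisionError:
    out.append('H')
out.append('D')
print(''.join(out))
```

Execution trace: 'V' (inner try body) → 'A' (inner except StopIteration) → 'R' (inner finally) → 'M' (try body, no exception) → 'N' (finally) → 'D' (after the try/except). Output: VARMND

Answer: VARMND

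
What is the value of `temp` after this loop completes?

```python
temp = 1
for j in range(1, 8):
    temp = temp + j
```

Start at 1, add 1 through 7
`temp` takes the values: 1 → 2 → 4 → 7 → 11 → 16 → 22 → 29

Answer: 29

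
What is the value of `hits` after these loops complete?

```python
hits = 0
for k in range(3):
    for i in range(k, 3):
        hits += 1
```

Upper triangle: 3 + 2 + ... + 1
`hits` takes the values: 0 → 1 → 2 → 3 → 4 → 5 → 6

Answer: 6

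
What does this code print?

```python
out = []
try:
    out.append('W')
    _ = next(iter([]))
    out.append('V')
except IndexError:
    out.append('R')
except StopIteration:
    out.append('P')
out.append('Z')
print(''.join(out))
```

Execution trace: 'W' (try body) → 'P' (except StopIteration) → 'Z' (after the try/except). Output: WPZ

Answer: WPZ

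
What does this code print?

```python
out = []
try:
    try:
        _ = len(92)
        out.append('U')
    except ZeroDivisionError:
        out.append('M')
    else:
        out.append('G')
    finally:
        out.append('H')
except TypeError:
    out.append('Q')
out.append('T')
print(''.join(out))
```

Execution trace: 'H' (finally) → 'Q' (outer except TypeError) → 'T' (after the try/except). Output: HQT

Answer: HQT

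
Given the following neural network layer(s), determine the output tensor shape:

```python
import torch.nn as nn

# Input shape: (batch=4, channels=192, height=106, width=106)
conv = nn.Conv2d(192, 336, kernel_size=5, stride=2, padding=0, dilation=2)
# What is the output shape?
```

Input: (4, 192, 106, 106) -> Output: (4, 336, 49, 49)

Answer: (4, 336, 49, 49)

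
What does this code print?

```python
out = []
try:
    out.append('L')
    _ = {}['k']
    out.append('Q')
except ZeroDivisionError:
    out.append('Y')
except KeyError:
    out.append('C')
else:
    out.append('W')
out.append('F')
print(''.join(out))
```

Execution trace: 'L' (try body) → 'C' (except KeyError) → 'F' (after the try/except). Output: LCF

Answer: LCF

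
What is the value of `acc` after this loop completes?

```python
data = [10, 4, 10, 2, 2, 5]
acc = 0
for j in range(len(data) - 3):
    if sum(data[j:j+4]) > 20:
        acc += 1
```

Count windows with sum > 20
`acc` takes the values: 0 → 1

Answer: 1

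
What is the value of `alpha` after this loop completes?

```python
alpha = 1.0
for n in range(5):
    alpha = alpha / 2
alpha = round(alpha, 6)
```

Halving LR 5 times: 1 / 2^5
`alpha` takes the values: 1.0 → 0.5 → 0.25 → 0.125 → 0.0625 → 0.03125

Answer: 0.03125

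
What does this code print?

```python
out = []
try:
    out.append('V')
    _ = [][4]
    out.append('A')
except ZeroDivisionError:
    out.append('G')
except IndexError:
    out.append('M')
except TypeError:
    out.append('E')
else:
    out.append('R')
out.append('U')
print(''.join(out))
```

Execution trace: 'V' (try body) → 'M' (except IndexError) → 'U' (after the try/except). Output: VMU

Answer: VMU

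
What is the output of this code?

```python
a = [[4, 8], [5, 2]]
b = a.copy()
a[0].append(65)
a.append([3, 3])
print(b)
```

Key concept: shallow copy with nested lists.
Step by step:
`a = [[4, 8], [5, 2]]` → a = [[4, 8], [5, 2]]
`b = a.copy()` → b = [[4, 8], [5, 2]]
`a[0].append(65)` → a = [[4, 8, 65], [5, 2]]; b = [[4, 8, 65], [5, 2]]
`a.append([3, 3])` → a = [[4, 8, 65], [5, 2], [3, 3]]
`print(b)` → prints [[4, 8, 65], [5, 2]]

Answer: [[4, 8, 65], [5, 2]]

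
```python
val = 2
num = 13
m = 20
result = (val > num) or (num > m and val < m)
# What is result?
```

Trace:
`val = 2` → val = 2
`num = 13` → num = 13
`m = 20` → m = 20
`result = (val > num) or (num > m and val < m)` → result = False
So result = False

Answer: False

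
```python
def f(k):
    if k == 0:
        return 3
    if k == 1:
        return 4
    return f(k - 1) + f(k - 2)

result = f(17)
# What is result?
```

Build up from base cases: f(0)=3, f(1)=4, f(2)=7, f(3)=11, f(4)=18, f(5)=29, f(6)=47, ..., f(17)=9349

Answer: 9349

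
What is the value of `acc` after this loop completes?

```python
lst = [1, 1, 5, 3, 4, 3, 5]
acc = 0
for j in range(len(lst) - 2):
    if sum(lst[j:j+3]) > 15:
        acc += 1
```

Count windows with sum > 15
`acc` takes the values: 0

Answer: 0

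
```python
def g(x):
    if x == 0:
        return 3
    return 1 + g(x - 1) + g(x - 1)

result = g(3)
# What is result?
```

g(x) = 1 + 2·g(x-1), g(0)=3. Closed form: (3+1)·2^3 - 1 = 31.

Answer: 31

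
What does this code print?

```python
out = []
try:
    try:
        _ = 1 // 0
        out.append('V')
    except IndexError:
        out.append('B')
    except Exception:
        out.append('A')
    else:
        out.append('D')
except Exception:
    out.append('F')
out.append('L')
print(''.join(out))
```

Execution trace: 'A' (inner except Exception) → 'L' (after the try/except). Output: AL

Answer: AL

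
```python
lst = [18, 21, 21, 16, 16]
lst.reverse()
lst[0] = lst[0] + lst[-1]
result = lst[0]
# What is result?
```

Trace:
`lst = [18, 21, 21, 16, 16]` → lst = [18, 21, 21, 16, 16]
`lst.reverse()` → lst = [16, 16, 21, 21, 18]
`lst[0] = lst[0] + lst[-1]` → lst = [34, 16, 21, 21, 18]
`result = lst[0]` → result = 34
So result = 34

Answer: 34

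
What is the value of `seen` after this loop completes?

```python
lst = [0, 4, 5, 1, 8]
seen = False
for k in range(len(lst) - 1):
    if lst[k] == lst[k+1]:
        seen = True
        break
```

Check consecutive duplicates in [0, 4, 5, 1, 8]
`seen` takes the values: False

Answer: False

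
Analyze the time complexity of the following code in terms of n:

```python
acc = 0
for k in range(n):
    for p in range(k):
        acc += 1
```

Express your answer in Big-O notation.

Each loop level contributes: n × n. Multiplying the contributions gives O(n^2).

Answer: O(n^2)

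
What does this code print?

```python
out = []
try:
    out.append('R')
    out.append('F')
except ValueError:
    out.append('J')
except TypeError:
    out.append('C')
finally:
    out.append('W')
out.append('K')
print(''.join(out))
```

Execution trace: 'R' (try body) → 'F' (try body, no exception) → 'W' (finally) → 'K' (after the try/except). Output: RFWK

Answer: RFWK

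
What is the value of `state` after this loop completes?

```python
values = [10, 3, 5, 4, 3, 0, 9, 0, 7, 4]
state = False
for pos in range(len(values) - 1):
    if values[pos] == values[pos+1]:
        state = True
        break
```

Check consecutive duplicates in [10, 3, 5, 4, 3, 0, 9, 0, 7, 4]
`state` takes the values: False

Answer: False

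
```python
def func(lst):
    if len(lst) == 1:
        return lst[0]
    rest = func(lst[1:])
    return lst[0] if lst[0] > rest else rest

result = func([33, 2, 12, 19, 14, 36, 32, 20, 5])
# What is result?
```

Recursive max over [33, 2, 12, 19, 14, 36, 32, 20, 5] = 36

Answer: 36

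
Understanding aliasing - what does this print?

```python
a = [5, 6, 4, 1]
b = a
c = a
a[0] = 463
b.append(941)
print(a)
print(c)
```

Key concept: multiple aliases.
Step by step:
`a = [5, 6, 4, 1]` → a = [5, 6, 4, 1]
`b = a` → b = [5, 6, 4, 1] (same object as a)
`c = a` → c = [5, 6, 4, 1] (same object as a, b)
`a[0] = 463` → a = [463, 6, 4, 1] (same object as b, c); b = [463, 6, 4, 1] (same object as a, c); c = [463, 6, 4, 1] (same object as a, b)
`b.append(941)` → a = [463, 6, 4, 1, 941] (same object as b, c); b = [463, 6, 4, 1, 941] (same object as a, c); c = [463, 6, 4, 1, 941] (same object as a, b)
`print(a)` → prints [463, 6, 4, 1, 941]
`print(c)` → prints [463, 6, 4, 1, 941]

Answer:
[463, 6, 4, 1, 941]
[463, 6, 4, 1, 941]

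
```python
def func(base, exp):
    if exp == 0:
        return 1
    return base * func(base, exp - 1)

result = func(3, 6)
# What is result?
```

func(3, 6) = 3 * 3 * 3 * 3 * 3 * 3 = 729

Answer: 729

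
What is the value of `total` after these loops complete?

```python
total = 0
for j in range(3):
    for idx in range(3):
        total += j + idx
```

Sum of all j+idx for j,idx in 3x3
`total` takes the values: 0 → 1 → 3 → 4 → 6 → 9 → 11 → 14 → 18

Answer: 18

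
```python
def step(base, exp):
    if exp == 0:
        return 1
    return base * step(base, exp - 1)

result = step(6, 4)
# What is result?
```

step(6, 4) = 6 * 6 * 6 * 6 = 1296

Answer: 1296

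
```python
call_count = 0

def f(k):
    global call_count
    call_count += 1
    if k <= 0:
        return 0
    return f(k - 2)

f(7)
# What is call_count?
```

Linear recursion stepping by 2: 5 calls from k=7 down to ≤0.

Answer: 5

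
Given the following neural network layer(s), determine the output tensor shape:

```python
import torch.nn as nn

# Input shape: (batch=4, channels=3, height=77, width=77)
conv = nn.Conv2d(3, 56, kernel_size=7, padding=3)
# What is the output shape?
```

Input: (4, 3, 77, 77) -> Output: (4, 56, 77, 77)

Answer: (4, 56, 77, 77)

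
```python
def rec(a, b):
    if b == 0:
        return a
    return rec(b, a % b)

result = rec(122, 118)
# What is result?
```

rec(122, 118) -> rec(118, 4) -> rec(4, 2) -> rec(2, 0) -> 2

Answer: 2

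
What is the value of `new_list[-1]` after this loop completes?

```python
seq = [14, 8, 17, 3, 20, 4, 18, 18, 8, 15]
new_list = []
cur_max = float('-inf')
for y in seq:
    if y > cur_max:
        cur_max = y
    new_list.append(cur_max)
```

Running max ends at 20
`new_list` takes the values: [] → [14] → [14, 14] → [14, 14, 17] → [14, 14, 17, 17] → [14, 14, 17, 17, 20] → [14, 14, 17, 17, 20, 20] → [14, 14, 17, 17, 20, 20, 20] → [14, 14, 17, 17, 20, 20, 20, 20] → [14, 14, 17, 17, 20, 20, 20, 20, 20] → [14, 14, 17, 17, 20, 20, 20, 20, 20, 20]
So `new_list[-1]` = 20

Answer: 20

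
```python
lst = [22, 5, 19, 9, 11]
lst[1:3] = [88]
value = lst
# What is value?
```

Trace:
`lst = [22, 5, 19, 9, 11]` → lst = [22, 5, 19, 9, 11]
`lst[1:3] = [88]` → lst = [22, 88, 9, 11]
`value = lst` → value = [22, 88, 9, 11]
So value = [22, 88, 9, 11]

Answer: [22, 88, 9, 11]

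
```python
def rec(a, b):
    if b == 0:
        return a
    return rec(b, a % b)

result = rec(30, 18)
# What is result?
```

rec(30, 18) -> rec(18, 12) -> rec(12, 6) -> rec(6, 0) -> 6

Answer: 6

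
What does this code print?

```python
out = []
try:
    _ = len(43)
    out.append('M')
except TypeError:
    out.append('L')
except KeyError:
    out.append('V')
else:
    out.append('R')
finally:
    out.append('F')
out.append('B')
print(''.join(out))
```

Execution trace: 'L' (except TypeError) → 'F' (finally) → 'B' (after the try/except). Output: LFB

Answer: LFB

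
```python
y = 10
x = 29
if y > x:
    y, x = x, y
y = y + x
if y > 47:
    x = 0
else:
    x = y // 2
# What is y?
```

Trace:
`y = 10` → y = 10
`x = 29` → x = 29
`if y > x: ...` → y > x is False → no variable changes
`y = y + x` → y = 39
`if y > 47: ...` → y > 47 is False, take else branch → x = 19
So y = 39

Answer: 39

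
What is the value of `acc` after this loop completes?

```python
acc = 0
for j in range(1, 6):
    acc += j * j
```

Sum of squares 1² to 5² = 55
`acc` takes the values: 0 → 1 → 5 → 14 → 30 → 55

Answer: 55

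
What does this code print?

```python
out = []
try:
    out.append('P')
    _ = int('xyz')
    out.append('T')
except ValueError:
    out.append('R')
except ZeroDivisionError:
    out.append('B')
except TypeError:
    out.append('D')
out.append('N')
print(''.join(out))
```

Execution trace: 'P' (try body) → 'R' (except ValueError) → 'N' (after the try/except). Output: PRN

Answer: PRN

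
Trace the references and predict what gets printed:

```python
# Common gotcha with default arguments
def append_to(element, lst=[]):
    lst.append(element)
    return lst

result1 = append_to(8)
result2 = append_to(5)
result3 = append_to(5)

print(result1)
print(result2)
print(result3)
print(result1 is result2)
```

Key concept: mutable default argument gotcha.
Step by step:
`result1 = append_to(8)` → result1 = [8]
`result2 = append_to(5)` → result1 = [8, 5] (same object as result2); result2 = [8, 5] (same object as result1)
`result3 = append_to(5)` → result1 = [8, 5, 5] (same object as result2, result3); result2 = [8, 5, 5] (same object as result1, result3); result3 = [8, 5, 5] (same object as result1, result2)
`print(result1)` → prints [8, 5, 5]
`print(result2)` → prints [8, 5, 5]
`print(result3)` → prints [8, 5, 5]
`print(result1 is result2)` → prints True

Answer:
[8, 5, 5]
[8, 5, 5]
[8, 5, 5]
True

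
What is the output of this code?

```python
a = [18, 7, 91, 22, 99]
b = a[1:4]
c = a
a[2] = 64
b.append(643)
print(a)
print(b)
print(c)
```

Key concept: slice vs alias.
Step by step:
`a = [18, 7, 91, 22, 99]` → a = [18, 7, 91, 22, 99]
`b = a[1:4]` → b = [7, 91, 22]
`c = a` → c = [18, 7, 91, 22, 99] (same object as a)
`a[2] = 64` → a = [18, 7, 64, 22, 99] (same object as c); c = [18, 7, 64, 22, 99] (same object as a)
`b.append(643)` → b = [7, 91, 22, 643]
`print(a)` → prints [18, 7, 64, 22, 99]
`print(b)` → prints [7, 91, 22, 643]
`print(c)` → prints [18, 7, 64, 22, 99]

Answer:
[18, 7, 64, 22, 99]
[7, 91, 22, 643]
[18, 7, 64, 22, 99]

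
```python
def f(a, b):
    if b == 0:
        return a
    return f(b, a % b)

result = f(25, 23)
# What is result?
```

f(25, 23) -> f(23, 2) -> f(2, 1) -> f(1, 0) -> 1

Answer: 1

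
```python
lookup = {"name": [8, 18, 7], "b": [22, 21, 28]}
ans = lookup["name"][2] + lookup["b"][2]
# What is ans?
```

Trace:
`lookup = {"name": [8, 18, 7], "b": [22, 21, 28]}` → lookup = {'name': [8, 18, 7], 'b': [22, 21, 28]}
`ans = lookup["name"][2] + lookup["b"][2]` → ans = 35
So ans = 35

Answer: 35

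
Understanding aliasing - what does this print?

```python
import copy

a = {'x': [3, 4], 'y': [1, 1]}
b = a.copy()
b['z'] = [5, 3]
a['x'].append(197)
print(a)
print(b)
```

Key concept: shallow copy of dict with mutable values.
Step by step:
`a = {'x': [3, 4], 'y': [1, 1]}` → a = {'x': [3, 4], 'y': [1, 1]}
`b = a.copy()` → b = {'x': [3, 4], 'y': [1, 1]}
`b['z'] = [5, 3]` → b = {'x': [3, 4], 'y': [1, 1], 'z': [5, 3]}
`a['x'].append(197)` → a = {'x': [3, 4, 197], 'y': [1, 1]}; b = {'x': [3, 4, 197], 'y': [1, 1], 'z': [5, 3]}
`print(a)` → prints {'x': [3, 4, 197], 'y': [1, 1]}
`print(b)` → prints {'x': [3, 4, 197], 'y': [1, 1], 'z': [5, 3]}

Answer:
{'x': [3, 4, 197], 'y': [1, 1]}
{'x': [3, 4, 197], 'y': [1, 1], 'z': [5, 3]}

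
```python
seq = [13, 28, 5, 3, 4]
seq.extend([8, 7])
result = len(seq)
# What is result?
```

Trace:
`seq = [13, 28, 5, 3, 4]` → seq = [13, 28, 5, 3, 4]
`seq.extend([8, 7])` → seq = [13, 28, 5, 3, 4, 8, 7]
`result = len(seq)` → result = 7
So result = 7

Answer: 7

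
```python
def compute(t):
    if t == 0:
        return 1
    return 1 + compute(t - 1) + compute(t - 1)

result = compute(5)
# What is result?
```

compute(t) = 1 + 2·compute(t-1), compute(0)=1. Closed form: (1+1)·2^5 - 1 = 63.

Answer: 63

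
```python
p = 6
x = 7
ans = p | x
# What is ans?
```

Trace:
`p = 6` → p = 6
`x = 7` → x = 7
`ans = p | x` → ans = 7
So ans = 7

Answer: 7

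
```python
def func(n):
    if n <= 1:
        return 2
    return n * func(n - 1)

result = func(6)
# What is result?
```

func(6) = 6 * 5 * 4 * 3 * 2 * 2 = 1440

Answer: 1440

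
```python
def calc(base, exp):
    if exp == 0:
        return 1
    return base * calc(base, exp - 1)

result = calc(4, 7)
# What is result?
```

calc(4, 7) = 4 * 4 * 4 * 4 * 4 * 4 * 4 = 16384

Answer: 16384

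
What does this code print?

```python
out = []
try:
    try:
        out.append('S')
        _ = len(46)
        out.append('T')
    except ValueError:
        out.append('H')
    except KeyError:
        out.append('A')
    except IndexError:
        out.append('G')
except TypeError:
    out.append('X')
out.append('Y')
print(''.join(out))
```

Execution trace: 'S' (try body) → 'X' (outer except TypeError) → 'Y' (after the try/except). Output: SXY

Answer: SXY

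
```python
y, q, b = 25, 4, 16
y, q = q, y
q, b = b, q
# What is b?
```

Trace:
`y, q, b = 25, 4, 16` → y = 25; q = 4; b = 16
`y, q = q, y` → y = 4; q = 25
`q, b = b, q` → q = 16; b = 25
So b = 25

Answer: 25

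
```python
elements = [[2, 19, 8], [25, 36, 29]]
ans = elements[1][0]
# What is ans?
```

Trace:
`elements = [[2, 19, 8], [25, 36, 29]]` → elements = [[2, 19, 8], [25, 36, 29]]
`ans = elements[1][0]` → ans = 25
So ans = 25

Answer: 25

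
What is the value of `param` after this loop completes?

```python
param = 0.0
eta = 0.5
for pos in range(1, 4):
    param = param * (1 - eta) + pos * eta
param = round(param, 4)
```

Moving average with lr=0.5
`param` takes the values: 0.0 → 0.5 → 1.25 → 2.125

Answer: 2.125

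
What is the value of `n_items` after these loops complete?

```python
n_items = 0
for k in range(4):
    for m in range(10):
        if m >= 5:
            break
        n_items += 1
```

Inner breaks at 5, outer runs 4 times
`n_items` takes the values: 0 → 1 → 2 → 3 → 4 → 5 → 6 → 7 → 8 → 9 → 10 → 11 → 12 → 13 → 14 → 15 → 16 → 17 → 18 → 19 → 20

Answer: 20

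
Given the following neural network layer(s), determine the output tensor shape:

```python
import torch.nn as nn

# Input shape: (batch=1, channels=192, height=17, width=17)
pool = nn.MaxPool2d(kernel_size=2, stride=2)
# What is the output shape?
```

Input: (1, 192, 17, 17) -> Output: (1, 192, 8, 8)

Answer: (1, 192, 8, 8)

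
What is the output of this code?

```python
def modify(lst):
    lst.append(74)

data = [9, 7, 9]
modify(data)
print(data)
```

Key concept: function modifies passed list.
Step by step:
`data = [9, 7, 9]` → data = [9, 7, 9]
`modify(data)` → data = [9, 7, 9, 74]
`print(data)` → prints [9, 7, 9, 74]

Answer: [9, 7, 9, 74]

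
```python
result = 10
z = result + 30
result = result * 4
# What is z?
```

Trace:
`result = 10` → result = 10
`z = result + 30` → z = 40
`result = result * 4` → result = 40
So z = 40

Answer: 40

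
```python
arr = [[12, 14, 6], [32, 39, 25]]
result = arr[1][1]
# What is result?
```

Trace:
`arr = [[12, 14, 6], [32, 39, 25]]` → arr = [[12, 14, 6], [32, 39, 25]]
`result = arr[1][1]` → result = 39
So result = 39

Answer: 39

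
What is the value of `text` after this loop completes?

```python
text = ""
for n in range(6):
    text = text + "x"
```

Repeat 'x' 6 times
`text` takes the values: "" → "x" → "xx" → "xxx" → "xxxx" → "xxxxx" → "xxxxxx"

Answer: "xxxxxx"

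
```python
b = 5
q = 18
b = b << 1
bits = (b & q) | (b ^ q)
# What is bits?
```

Trace:
`b = 5` → b = 5
`q = 18` → q = 18
`b = b << 1` → b = 10
`bits = (b & q) | (b ^ q)` → bits = 26
So bits = 26

Answer: 26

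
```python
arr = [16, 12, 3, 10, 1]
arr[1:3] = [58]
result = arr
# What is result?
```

Trace:
`arr = [16, 12, 3, 10, 1]` → arr = [16, 12, 3, 10, 1]
`arr[1:3] = [58]` → arr = [16, 58, 10, 1]
`result = arr` → result = [16, 58, 10, 1]
So result = [16, 58, 10, 1]

Answer: [16, 58, 10, 1]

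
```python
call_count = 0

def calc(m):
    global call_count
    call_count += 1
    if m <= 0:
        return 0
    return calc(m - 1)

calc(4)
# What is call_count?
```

Linear recursion stepping by 1: 5 calls from m=4 down to ≤0.

Answer: 5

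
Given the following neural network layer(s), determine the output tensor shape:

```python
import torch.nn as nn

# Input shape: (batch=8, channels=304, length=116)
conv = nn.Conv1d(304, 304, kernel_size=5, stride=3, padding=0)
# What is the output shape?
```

Input: (8, 304, 116) -> Output: (8, 304, 38)

Answer: (8, 304, 38)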